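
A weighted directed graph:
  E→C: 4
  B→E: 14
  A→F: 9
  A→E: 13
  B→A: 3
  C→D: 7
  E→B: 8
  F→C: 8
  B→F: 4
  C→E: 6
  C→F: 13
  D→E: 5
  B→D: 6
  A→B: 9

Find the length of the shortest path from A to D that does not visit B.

24

Routes from A to D avoiding B:
A → E → C → D: 13 + 4 + 7 = 24
A → F → C → D: 9 + 8 + 7 = 24
Shortest: 24.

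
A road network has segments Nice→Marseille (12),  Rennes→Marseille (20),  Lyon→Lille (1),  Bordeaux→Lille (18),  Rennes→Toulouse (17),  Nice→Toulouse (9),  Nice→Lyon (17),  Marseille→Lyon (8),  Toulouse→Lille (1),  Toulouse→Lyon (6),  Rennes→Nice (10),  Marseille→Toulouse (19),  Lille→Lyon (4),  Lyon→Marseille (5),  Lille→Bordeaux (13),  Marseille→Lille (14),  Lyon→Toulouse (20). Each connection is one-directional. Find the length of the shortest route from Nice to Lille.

Some routes from Nice to Lille:
Nice→Toulouse→Lyon→Lille: 9 + 6 + 1 = 16
Nice→Toulouse→Lille: 9 + 1 = 10
Nice→Lyon→Lille: 17 + 1 = 18
Best route has total 10.

10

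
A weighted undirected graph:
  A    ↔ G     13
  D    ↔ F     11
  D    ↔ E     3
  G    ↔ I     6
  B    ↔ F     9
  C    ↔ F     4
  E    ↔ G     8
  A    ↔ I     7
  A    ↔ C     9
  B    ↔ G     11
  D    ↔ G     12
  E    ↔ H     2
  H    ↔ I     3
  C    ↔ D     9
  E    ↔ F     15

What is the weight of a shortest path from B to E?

19

Checking several routes:
B→F→E: 9 + 15 = 24
B→G→E: 11 + 8 = 19
B→G→I→H→E: 11 + 6 + 3 + 2 = 22
B→F→D→E: 9 + 11 + 3 = 23
Best route has total 19.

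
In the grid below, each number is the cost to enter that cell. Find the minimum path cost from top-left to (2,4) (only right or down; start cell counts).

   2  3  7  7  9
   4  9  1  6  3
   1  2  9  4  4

One optimal route is r0c0→r0c1→r0c2→r1c2→r1c3→r1c4→r2c4.
Its cost is 2 + 3 + 7 + 1 + 6 + 3 + 4 = 26.
For comparison, the top-then-right route costs 35.

26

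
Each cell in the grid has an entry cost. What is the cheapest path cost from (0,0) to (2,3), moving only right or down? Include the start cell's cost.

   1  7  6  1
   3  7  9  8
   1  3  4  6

One optimal route is (0,0)→(1,0)→(2,0)→(2,1)→(2,2)→(2,3).
Its cost is 1 + 3 + 1 + 3 + 4 + 6 = 18.

18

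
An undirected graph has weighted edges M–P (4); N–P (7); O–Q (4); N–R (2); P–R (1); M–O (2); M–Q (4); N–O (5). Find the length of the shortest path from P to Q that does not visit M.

12

Paths from P to Q avoiding M:
P → N → O → Q: 7 + 5 + 4 = 16
P → R → N → O → Q: 1 + 2 + 5 + 4 = 12
Best route has total 12.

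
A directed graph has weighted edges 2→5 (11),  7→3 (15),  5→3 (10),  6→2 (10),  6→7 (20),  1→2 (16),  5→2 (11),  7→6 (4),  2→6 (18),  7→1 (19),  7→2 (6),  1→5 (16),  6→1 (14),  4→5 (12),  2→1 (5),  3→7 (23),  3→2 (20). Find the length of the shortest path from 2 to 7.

38

Candidate routes:
2 -> 6 -> 1 -> 5 -> 3 -> 7: 18 + 14 + 16 + 10 + 23 = 81
2 -> 1 -> 5 -> 3 -> 7: 5 + 16 + 10 + 23 = 54
2 -> 5 -> 3 -> 7: 11 + 10 + 23 = 44
2 -> 6 -> 7: 18 + 20 = 38
Best route has total 38.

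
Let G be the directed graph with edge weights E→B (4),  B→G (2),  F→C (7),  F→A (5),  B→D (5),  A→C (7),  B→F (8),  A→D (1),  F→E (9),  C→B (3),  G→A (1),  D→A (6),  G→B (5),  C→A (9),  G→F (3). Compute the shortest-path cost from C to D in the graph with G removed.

8

Routes from C to D avoiding G:
C-B-F-A-D: 3 + 8 + 5 + 1 = 17
C-A-D: 9 + 1 = 10
C-B-D: 3 + 5 = 8
Best route has total 8.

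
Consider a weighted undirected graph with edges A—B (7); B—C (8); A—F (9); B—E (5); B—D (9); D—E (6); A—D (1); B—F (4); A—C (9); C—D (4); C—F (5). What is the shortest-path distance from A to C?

Some routes from A to C:
A-D-C: 1 + 4 = 5
A-F-C: 9 + 5 = 14
A-B-C: 7 + 8 = 15
A-C: 9
Best route has total 5.

5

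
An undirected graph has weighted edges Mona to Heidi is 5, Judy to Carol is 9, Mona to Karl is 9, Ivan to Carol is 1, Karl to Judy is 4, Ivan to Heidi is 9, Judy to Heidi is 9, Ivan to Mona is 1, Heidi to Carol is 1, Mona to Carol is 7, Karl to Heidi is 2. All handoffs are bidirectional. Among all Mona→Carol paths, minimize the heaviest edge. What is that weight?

1

A few of the Mona→Carol routes:
Mona-Ivan-Heidi-Karl-Judy-Carol: max(1, 9, 2, 4, 9) = 9
Mona-Heidi-Carol: max(5, 1) = 5
Mona-Ivan-Carol: max(1, 1) = 1
Mona-Carol: max(7) = 7
Mona-Ivan-Heidi-Judy-Carol: max(1, 9, 9, 9) = 9
Smallest bottleneck: 1.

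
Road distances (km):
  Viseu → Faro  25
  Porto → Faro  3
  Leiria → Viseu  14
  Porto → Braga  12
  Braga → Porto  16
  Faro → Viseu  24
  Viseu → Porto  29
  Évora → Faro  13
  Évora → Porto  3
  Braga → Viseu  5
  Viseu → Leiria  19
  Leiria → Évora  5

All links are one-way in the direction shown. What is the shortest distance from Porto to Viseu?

Routes from Porto to Viseu:
Porto -> Faro -> Viseu: 3 + 24 = 27
Porto -> Braga -> Viseu: 12 + 5 = 17
Shortest: 17 km.

17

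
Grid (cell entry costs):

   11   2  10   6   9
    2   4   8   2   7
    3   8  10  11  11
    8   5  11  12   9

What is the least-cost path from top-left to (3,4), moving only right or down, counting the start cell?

Path (0,0)→(0,1)→(1,1)→(1,2)→(1,3)→(1,4)→(2,4)→(3,4): 11 + 2 + 4 + 8 + 2 + 7 + 11 + 9 = 54.
(Top row then right column would cost 65.)

54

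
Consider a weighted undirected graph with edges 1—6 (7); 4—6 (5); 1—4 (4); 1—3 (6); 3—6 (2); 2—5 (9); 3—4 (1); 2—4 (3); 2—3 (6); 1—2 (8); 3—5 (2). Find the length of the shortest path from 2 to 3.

Some routes from 2 to 3:
2 → 4 → 3: 3 + 1 = 4
2 → 3: 6
2 → 4 → 6 → 3: 3 + 5 + 2 = 10
The minimum is 4.

4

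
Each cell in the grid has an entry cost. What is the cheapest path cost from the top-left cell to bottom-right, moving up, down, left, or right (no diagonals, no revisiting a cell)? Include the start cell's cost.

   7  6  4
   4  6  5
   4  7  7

Take [0,0] → [0,1] → [0,2] → [1,2] → [2,2] for a total of 7 + 6 + 4 + 5 + 7 = 29.

29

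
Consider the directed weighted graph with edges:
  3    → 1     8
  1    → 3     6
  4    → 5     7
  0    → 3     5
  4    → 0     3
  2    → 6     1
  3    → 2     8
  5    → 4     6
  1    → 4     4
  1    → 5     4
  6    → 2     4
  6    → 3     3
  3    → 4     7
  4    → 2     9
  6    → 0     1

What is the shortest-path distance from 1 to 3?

Some routes from 1 to 3:
1→4→0→3: 4 + 3 + 5 = 12
1→4→2→6→3: 4 + 9 + 1 + 3 = 17
1→5→4→0→3: 4 + 6 + 3 + 5 = 18
1→4→2→6→0→3: 4 + 9 + 1 + 1 + 5 = 20
1→3: 6
Best route has total 6.

6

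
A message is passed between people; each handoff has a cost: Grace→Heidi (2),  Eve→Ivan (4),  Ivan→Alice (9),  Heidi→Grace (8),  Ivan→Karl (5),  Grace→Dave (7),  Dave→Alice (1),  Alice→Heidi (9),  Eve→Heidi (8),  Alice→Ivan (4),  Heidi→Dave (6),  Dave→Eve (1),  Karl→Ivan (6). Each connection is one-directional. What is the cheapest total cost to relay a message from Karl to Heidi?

24

Paths from Karl to Heidi:
Karl - Ivan - Alice - Heidi: 6 + 9 + 9 = 24
Best route has total 24.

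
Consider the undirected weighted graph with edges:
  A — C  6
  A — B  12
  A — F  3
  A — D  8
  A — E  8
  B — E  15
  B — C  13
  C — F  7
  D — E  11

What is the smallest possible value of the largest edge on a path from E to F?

8

Comparing a few candidate routes:
E → D → A → F: max(11, 8, 3) = 11
E → A → C → F: max(8, 6, 7) = 8
E → D → A → C → F: max(11, 8, 6, 7) = 11
E → A → F: max(8, 3) = 8
E → A → B → C → F: max(8, 12, 13, 7) = 13
Smallest bottleneck: 8.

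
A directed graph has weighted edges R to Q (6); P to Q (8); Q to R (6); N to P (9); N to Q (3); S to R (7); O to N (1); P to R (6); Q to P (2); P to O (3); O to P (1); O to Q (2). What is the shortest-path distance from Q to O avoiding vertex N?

5

Routes from Q to O avoiding N:
Q → P → O: 2 + 3 = 5
The minimum is 5.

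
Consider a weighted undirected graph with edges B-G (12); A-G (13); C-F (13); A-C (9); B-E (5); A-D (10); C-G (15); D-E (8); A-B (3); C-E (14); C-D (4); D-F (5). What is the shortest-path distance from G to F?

24

Some routes from G to F:
G-A-D-F: 13 + 10 + 5 = 28
G-A-C-D-F: 13 + 9 + 4 + 5 = 31
G-C-D-F: 15 + 4 + 5 = 24
G-B-E-D-F: 12 + 5 + 8 + 5 = 30
G-C-F: 15 + 13 = 28
G-B-A-D-F: 12 + 3 + 10 + 5 = 30
The minimum is 24.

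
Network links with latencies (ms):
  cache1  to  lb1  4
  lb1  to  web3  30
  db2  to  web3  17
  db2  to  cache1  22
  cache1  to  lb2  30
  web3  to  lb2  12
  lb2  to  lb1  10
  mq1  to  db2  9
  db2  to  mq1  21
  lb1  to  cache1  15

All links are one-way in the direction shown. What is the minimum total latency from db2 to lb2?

29

Paths from db2 to lb2:
db2-cache1-lb1-web3-lb2: 22 + 4 + 30 + 12 = 68
db2-cache1-lb2: 22 + 30 = 52
db2-web3-lb2: 17 + 12 = 29
The minimum is 29 ms.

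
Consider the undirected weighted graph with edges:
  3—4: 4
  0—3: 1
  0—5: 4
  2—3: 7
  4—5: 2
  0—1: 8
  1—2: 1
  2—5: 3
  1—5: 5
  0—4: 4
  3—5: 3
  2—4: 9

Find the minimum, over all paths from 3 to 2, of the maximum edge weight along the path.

3

Some routes from 3 to 2:
3 → 0 → 4 → 5 → 2: max(1, 4, 2, 3) = 4
3 → 4 → 0 → 5 → 1 → 2: max(4, 4, 4, 5, 1) = 5
3 → 0 → 5 → 2: max(1, 4, 3) = 4
3 → 4 → 5 → 2: max(4, 2, 3) = 4
3 → 4 → 0 → 5 → 2: max(4, 4, 4, 3) = 4
3 → 5 → 2: max(3, 3) = 3
Smallest bottleneck: 3.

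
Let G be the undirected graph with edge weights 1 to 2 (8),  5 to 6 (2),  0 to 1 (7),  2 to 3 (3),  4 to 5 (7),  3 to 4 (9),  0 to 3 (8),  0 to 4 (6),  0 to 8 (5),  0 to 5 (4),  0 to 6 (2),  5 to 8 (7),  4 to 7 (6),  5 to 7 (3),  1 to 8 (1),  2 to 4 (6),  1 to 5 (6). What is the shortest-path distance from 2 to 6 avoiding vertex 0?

15

A few of the 2→6 routes:
2 - 4 - 5 - 6: 6 + 7 + 2 = 15
2 - 4 - 7 - 5 - 6: 6 + 6 + 3 + 2 = 17
2 - 1 - 8 - 5 - 6: 8 + 1 + 7 + 2 = 18
2 - 1 - 5 - 6: 8 + 6 + 2 = 16
Best route has total 15.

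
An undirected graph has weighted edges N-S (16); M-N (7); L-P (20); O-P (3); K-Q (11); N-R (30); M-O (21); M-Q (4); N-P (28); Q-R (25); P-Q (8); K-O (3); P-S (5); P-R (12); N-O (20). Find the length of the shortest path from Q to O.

11

Some routes from Q to O:
Q→K→O: 11 + 3 = 14
Q→P→O: 8 + 3 = 11
Q→M→O: 4 + 21 = 25
Q→M→N→O: 4 + 7 + 20 = 31
Shortest: 11.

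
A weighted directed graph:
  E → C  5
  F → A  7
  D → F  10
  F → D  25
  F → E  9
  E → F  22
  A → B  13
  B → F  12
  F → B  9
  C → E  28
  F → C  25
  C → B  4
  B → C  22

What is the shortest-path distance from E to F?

21

Candidate routes:
E → F: 22
E → C → B → F: 5 + 4 + 12 = 21
Best route has total 21.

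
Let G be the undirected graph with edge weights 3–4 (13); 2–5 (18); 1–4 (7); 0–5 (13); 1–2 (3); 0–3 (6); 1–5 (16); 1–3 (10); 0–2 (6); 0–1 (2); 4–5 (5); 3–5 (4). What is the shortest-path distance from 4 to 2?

10

A few of the 4→2 routes:
4→5→3→1→2: 5 + 4 + 10 + 3 = 22
4→5→3→0→2: 5 + 4 + 6 + 6 = 21
4→1→2: 7 + 3 = 10
4→1→0→2: 7 + 2 + 6 = 15
4→5→3→0→1→2: 5 + 4 + 6 + 2 + 3 = 20
The minimum is 10.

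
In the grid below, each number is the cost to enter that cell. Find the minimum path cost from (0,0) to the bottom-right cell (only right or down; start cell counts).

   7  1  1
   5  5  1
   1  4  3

One optimal route is [0,0] -> [0,1] -> [0,2] -> [1,2] -> [2,2].
Its cost is 7 + 1 + 1 + 1 + 3 = 13.

13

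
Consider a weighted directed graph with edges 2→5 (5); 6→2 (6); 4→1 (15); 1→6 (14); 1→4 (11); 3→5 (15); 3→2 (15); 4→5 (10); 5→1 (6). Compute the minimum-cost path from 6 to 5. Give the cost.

11

Routes from 6 to 5:
6 - 2 - 5: 6 + 5 = 11
Shortest: 11.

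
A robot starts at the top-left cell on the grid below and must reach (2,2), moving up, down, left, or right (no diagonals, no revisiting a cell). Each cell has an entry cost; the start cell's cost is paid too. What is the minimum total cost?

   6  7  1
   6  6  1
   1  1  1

Path [0,0] [1,0] [2,0] [2,1] [2,2]: 6 + 6 + 1 + 1 + 1 = 15.

15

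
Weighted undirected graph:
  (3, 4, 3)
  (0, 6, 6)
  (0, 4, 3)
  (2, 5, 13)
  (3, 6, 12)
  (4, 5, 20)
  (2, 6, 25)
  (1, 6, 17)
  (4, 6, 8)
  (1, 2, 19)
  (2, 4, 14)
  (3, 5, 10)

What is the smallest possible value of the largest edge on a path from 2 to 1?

17

Checking several routes:
2 -> 4 -> 6 -> 1: max(14, 8, 17) = 17
2 -> 5 -> 3 -> 4 -> 0 -> 6 -> 1: max(13, 10, 3, 3, 6, 17) = 17
2 -> 5 -> 3 -> 4 -> 6 -> 1: max(13, 10, 3, 8, 17) = 17
2 -> 5 -> 3 -> 6 -> 1: max(13, 10, 12, 17) = 17
The minimum achievable maximum is 17.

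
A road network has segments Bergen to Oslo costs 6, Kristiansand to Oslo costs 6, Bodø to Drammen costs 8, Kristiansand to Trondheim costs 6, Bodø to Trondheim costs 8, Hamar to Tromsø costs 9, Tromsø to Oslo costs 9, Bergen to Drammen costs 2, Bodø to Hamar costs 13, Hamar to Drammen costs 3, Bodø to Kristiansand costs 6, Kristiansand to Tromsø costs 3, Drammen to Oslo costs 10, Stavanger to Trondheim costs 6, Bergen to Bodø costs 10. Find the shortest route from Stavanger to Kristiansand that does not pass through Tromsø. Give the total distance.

Comparing a few candidate routes:
Stavanger -> Trondheim -> Bodø -> Bergen -> Oslo -> Kristiansand: 6 + 8 + 10 + 6 + 6 = 36
Stavanger -> Trondheim -> Kristiansand: 6 + 6 = 12
Stavanger -> Trondheim -> Bodø -> Drammen -> Bergen -> Oslo -> Kristiansand: 6 + 8 + 8 + 2 + 6 + 6 = 36
Stavanger -> Trondheim -> Bodø -> Kristiansand: 6 + 8 + 6 = 20
The minimum is 12.

12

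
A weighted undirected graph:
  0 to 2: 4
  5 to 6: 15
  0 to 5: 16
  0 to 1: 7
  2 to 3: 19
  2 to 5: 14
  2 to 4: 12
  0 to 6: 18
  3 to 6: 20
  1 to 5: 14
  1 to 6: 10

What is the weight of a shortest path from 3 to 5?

Comparing a few candidate routes:
3 - 6 - 5: 20 + 15 = 35
3 - 2 - 0 - 5: 19 + 4 + 16 = 39
3 - 2 - 0 - 1 - 5: 19 + 4 + 7 + 14 = 44
3 - 2 - 5: 19 + 14 = 33
Best route has total 33.

33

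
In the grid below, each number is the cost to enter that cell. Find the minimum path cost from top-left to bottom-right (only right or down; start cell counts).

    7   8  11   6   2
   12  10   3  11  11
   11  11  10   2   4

Path [0,0]→[0,1]→[1,1]→[1,2]→[2,2]→[2,3]→[2,4]: 7 + 8 + 10 + 3 + 10 + 2 + 4 = 44.
(Top row then right column would cost 49.)

44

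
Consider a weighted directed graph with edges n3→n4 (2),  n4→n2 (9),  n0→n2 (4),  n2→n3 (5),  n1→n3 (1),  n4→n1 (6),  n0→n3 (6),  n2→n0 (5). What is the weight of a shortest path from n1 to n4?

Routes from n1 to n4:
n1 - n3 - n4: 1 + 2 = 3
Shortest: 3.

3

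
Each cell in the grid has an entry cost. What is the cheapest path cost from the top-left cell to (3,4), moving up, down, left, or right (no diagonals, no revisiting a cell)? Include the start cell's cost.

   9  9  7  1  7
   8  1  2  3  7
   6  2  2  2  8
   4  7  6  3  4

Path [0,0] -> [1,0] -> [1,1] -> [1,2] -> [2,2] -> [2,3] -> [3,3] -> [3,4]: 9 + 8 + 1 + 2 + 2 + 2 + 3 + 4 = 31.

31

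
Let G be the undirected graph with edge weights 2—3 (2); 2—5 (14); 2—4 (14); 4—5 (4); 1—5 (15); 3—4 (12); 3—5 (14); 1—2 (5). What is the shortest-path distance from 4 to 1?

19

Checking several routes:
4 → 2 → 1: 14 + 5 = 19
4 → 3 → 2 → 1: 12 + 2 + 5 = 19
4 → 5 → 1: 4 + 15 = 19
Shortest: 19.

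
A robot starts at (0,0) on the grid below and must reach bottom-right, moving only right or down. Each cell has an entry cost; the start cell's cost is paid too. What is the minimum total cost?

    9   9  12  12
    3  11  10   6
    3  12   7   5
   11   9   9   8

Take r0c0→r1c0→r2c0→r2c1→r2c2→r2c3→r3c3 for a total of 9 + 3 + 3 + 12 + 7 + 5 + 8 = 47.

47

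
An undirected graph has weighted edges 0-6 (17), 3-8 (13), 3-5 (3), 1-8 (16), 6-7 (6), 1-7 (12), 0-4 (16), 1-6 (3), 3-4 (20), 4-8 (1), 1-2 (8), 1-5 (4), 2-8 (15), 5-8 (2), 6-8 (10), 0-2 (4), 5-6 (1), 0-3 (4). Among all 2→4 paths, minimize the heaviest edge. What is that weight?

Checking several routes:
2 → 1 → 6 → 5 → 8 → 4: max(8, 3, 1, 2, 1) = 8
2 → 1 → 5 → 8 → 4: max(8, 4, 2, 1) = 8
2 → 0 → 3 → 5 → 1 → 6 → 8 → 4: max(4, 4, 3, 4, 3, 10, 1) = 10
2 → 0 → 3 → 5 → 8 → 4: max(4, 4, 3, 2, 1) = 4
2 → 0 → 3 → 5 → 6 → 8 → 4: max(4, 4, 3, 1, 10, 1) = 10
The minimum achievable maximum is 4.

4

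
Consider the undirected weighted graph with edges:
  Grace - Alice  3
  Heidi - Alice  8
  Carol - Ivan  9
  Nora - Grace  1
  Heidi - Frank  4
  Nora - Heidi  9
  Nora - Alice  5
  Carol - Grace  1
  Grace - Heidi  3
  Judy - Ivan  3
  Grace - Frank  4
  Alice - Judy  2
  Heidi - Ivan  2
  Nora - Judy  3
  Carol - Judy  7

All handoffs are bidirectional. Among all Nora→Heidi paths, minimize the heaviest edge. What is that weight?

Some routes from Nora to Heidi:
Nora → Judy → Alice → Grace → Heidi: max(3, 2, 3, 3) = 3
Nora → Grace → Heidi: max(1, 3) = 3
Nora → Grace → Alice → Judy → Ivan → Heidi: max(1, 3, 2, 3, 2) = 3
Nora → Judy → Ivan → Heidi: max(3, 3, 2) = 3
Best route has worst link 3.

3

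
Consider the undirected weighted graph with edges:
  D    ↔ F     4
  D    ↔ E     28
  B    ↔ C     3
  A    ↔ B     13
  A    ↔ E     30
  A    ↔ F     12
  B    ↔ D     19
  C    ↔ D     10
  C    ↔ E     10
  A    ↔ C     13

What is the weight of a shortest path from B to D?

Comparing a few candidate routes:
B→A→F→D: 13 + 12 + 4 = 29
B→D: 19
B→C→D: 3 + 10 = 13
Shortest: 13.

13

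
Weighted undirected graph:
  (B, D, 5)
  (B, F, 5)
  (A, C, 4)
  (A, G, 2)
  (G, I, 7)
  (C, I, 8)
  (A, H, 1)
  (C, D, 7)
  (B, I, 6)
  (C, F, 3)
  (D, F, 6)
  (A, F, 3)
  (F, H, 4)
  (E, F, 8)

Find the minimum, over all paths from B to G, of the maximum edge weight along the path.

5

Comparing a few candidate routes:
B→F→H→A→G: max(5, 4, 1, 2) = 5
B→F→A→G: max(5, 3, 2) = 5
B→F→C→A→G: max(5, 3, 4, 2) = 5
The minimum achievable maximum is 5.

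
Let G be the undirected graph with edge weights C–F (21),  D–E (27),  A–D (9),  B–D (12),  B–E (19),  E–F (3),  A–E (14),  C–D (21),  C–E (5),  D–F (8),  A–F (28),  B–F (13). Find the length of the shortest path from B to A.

21

Some routes from B to A:
B→F→D→A: 13 + 8 + 9 = 30
B→D→A: 12 + 9 = 21
B→E→A: 19 + 14 = 33
B→F→E→A: 13 + 3 + 14 = 30
The minimum is 21.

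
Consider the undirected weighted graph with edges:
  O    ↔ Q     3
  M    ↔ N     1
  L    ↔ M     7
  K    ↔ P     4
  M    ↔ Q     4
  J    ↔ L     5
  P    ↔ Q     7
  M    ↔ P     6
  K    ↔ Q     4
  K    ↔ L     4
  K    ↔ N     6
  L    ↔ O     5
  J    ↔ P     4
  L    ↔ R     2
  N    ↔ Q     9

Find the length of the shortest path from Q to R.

Checking several routes:
Q → P → K → L → R: 7 + 4 + 4 + 2 = 17
Q → M → L → R: 4 + 7 + 2 = 13
Q → O → L → R: 3 + 5 + 2 = 10
Q → M → N → K → L → R: 4 + 1 + 6 + 4 + 2 = 17
Q → K → L → R: 4 + 4 + 2 = 10
Q → P → J → L → R: 7 + 4 + 5 + 2 = 18
Best route has total 10.

10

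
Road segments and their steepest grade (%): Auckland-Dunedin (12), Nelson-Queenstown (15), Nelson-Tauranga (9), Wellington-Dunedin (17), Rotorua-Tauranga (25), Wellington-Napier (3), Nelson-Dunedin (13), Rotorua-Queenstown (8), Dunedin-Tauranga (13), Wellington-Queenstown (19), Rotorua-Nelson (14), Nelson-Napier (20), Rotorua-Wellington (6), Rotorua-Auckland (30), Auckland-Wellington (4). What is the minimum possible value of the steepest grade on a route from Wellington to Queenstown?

8

A few of the Wellington→Queenstown routes:
Wellington-Auckland-Dunedin-Tauranga-Nelson-Rotorua-Queenstown: max(4, 12, 13, 9, 14, 8) = 14
Wellington-Rotorua-Queenstown: max(6, 8) = 8
Wellington-Auckland-Dunedin-Tauranga-Nelson-Queenstown: max(4, 12, 13, 9, 15) = 15
Wellington-Auckland-Dunedin-Nelson-Rotorua-Queenstown: max(4, 12, 13, 14, 8) = 14
Best route has worst link 8%.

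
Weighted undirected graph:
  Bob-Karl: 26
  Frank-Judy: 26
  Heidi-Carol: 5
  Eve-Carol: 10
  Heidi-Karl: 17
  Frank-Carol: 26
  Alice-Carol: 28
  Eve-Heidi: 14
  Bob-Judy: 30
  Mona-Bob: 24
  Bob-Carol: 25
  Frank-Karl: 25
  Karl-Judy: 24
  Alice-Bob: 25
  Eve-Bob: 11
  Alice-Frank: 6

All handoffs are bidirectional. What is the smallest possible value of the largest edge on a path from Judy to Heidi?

24

Some routes from Judy to Heidi:
Judy → Karl → Frank → Alice → Bob → Carol → Heidi: max(24, 25, 6, 25, 25, 5) = 25
Judy → Frank → Alice → Bob → Karl → Heidi: max(26, 6, 25, 26, 17) = 26
Judy → Karl → Heidi: max(24, 17) = 24
Judy → Karl → Frank → Alice → Bob → Eve → Heidi: max(24, 25, 6, 25, 11, 14) = 25
Judy → Karl → Frank → Alice → Bob → Carol → Eve → Heidi: max(24, 25, 6, 25, 25, 10, 14) = 25
Judy → Karl → Frank → Alice → Bob → Eve → Carol → Heidi: max(24, 25, 6, 25, 11, 10, 5) = 25
The minimum achievable maximum is 24.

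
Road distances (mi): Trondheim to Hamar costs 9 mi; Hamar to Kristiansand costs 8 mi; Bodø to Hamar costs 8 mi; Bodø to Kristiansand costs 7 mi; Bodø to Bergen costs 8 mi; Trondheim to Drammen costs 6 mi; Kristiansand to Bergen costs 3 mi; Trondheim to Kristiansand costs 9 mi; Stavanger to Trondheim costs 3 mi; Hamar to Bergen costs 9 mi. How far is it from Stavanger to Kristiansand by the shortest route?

Comparing a few candidate routes:
Stavanger - Trondheim - Hamar - Bergen - Kristiansand: 3 + 9 + 9 + 3 = 24
Stavanger - Trondheim - Hamar - Bodø - Kristiansand: 3 + 9 + 8 + 7 = 27
Stavanger - Trondheim - Kristiansand: 3 + 9 = 12
Stavanger - Trondheim - Hamar - Kristiansand: 3 + 9 + 8 = 20
Best route has total 12 mi.

12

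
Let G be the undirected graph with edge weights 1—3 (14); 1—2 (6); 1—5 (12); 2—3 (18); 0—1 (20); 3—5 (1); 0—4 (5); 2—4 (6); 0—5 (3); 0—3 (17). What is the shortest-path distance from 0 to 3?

Some routes from 0 to 3:
0→4→2→1→5→3: 5 + 6 + 6 + 12 + 1 = 30
0→5→1→3: 3 + 12 + 14 = 29
0→4→2→3: 5 + 6 + 18 = 29
0→3: 17
0→5→3: 3 + 1 = 4
The minimum is 4.

4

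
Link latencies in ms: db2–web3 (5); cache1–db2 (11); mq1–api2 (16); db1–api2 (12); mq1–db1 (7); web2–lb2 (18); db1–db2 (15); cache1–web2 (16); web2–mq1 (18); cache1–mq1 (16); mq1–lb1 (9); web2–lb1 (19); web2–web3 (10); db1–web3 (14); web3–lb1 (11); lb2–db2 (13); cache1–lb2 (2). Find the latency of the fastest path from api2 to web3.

A few of the api2→web3 routes:
api2 -> db1 -> db2 -> web3: 12 + 15 + 5 = 32
api2 -> db1 -> web3: 12 + 14 = 26
api2 -> mq1 -> lb1 -> web3: 16 + 9 + 11 = 36
Best route has total 26 ms.

26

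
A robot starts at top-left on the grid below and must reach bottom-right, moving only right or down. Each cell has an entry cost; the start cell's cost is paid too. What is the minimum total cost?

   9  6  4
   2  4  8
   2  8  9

30

Cheapest: [0,0]→[1,0]→[2,0]→[2,1]→[2,2]
  9 + 2 + 2 + 8 + 9 = 30
(Top row then right column would cost 36.)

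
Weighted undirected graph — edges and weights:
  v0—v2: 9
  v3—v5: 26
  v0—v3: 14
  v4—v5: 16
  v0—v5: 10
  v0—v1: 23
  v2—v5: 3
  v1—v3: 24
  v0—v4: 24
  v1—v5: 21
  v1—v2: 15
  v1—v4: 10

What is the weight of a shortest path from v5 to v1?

A few of the v5→v1 routes:
v5 → v4 → v1: 16 + 10 = 26
v5 → v1: 21
v5 → v2 → v1: 3 + 15 = 18
v5 → v0 → v1: 10 + 23 = 33
The minimum is 18.

18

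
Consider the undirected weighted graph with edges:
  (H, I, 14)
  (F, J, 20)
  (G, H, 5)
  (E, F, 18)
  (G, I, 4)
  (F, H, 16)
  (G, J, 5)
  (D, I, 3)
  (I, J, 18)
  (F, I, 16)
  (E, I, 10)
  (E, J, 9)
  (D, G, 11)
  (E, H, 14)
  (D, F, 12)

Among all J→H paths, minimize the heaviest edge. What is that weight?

Checking several routes:
J -> E -> I -> G -> H: max(9, 10, 4, 5) = 10
J -> G -> H: max(5, 5) = 5
J -> E -> I -> D -> G -> H: max(9, 10, 3, 11, 5) = 11
J -> G -> D -> I -> H: max(5, 11, 3, 14) = 14
Smallest bottleneck: 5.

5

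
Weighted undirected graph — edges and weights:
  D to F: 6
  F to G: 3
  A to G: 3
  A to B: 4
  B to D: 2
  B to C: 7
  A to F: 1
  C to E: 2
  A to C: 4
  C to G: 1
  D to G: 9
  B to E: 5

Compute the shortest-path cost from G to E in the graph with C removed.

Checking several routes:
G - A - B - E: 3 + 4 + 5 = 12
G - F - D - B - E: 3 + 6 + 2 + 5 = 16
G - D - B - E: 9 + 2 + 5 = 16
G - F - A - B - E: 3 + 1 + 4 + 5 = 13
Shortest: 12.

12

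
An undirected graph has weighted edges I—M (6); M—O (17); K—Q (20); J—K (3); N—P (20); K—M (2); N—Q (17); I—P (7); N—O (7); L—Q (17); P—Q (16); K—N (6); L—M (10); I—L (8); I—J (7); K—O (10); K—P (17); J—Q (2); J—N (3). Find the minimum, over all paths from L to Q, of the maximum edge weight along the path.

8

A few of the L→Q routes:
L - I - M - K - J - Q: max(8, 6, 2, 3, 2) = 8
L - M - K - O - N - J - Q: max(10, 2, 10, 7, 3, 2) = 10
L - I - M - K - N - J - Q: max(8, 6, 2, 6, 3, 2) = 8
L - M - K - J - Q: max(10, 2, 3, 2) = 10
L - I - J - Q: max(8, 7, 2) = 8
The minimum achievable maximum is 8.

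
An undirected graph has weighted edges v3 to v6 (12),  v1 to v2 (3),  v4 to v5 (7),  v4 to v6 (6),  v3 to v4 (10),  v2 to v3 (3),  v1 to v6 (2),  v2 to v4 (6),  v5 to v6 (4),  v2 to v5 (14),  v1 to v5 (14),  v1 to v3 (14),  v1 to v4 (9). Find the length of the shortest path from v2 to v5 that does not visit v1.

Comparing a few candidate routes:
v2 -> v4 -> v6 -> v5: 6 + 6 + 4 = 16
v2 -> v3 -> v4 -> v5: 3 + 10 + 7 = 20
v2 -> v4 -> v5: 6 + 7 = 13
v2 -> v3 -> v6 -> v5: 3 + 12 + 4 = 19
v2 -> v5: 14
v2 -> v3 -> v4 -> v6 -> v5: 3 + 10 + 6 + 4 = 23
The minimum is 13.

13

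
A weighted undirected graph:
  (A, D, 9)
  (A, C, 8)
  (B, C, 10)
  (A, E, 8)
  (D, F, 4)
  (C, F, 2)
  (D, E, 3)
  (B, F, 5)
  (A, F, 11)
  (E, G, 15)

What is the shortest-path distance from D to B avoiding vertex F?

27

Candidate routes:
D-A-C-B: 9 + 8 + 10 = 27
D-E-A-C-B: 3 + 8 + 8 + 10 = 29
Shortest: 27.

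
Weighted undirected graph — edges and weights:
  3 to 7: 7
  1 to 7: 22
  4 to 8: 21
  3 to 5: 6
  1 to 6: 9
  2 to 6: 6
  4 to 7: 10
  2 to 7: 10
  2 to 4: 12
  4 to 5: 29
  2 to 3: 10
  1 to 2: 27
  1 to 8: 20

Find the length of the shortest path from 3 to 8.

A few of the 3→8 routes:
3 → 2 → 4 → 8: 10 + 12 + 21 = 43
3 → 2 → 6 → 1 → 8: 10 + 6 + 9 + 20 = 45
3 → 7 → 4 → 8: 7 + 10 + 21 = 38
Shortest: 38.

38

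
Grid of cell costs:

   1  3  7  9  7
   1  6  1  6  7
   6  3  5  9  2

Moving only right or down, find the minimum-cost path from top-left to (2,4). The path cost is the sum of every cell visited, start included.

24

Cheapest: (0,0) → (1,0) → (1,1) → (1,2) → (1,3) → (1,4) → (2,4)
  1 + 1 + 6 + 1 + 6 + 7 + 2 = 24
For comparison, the top-then-right route costs 36.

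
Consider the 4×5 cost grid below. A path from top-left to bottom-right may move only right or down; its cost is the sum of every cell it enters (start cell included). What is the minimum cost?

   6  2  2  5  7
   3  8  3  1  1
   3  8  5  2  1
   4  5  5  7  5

21

Cheapest: (0,0) (0,1) (0,2) (1,2) (1,3) (1,4) (2,4) (3,4)
  6 + 2 + 2 + 3 + 1 + 1 + 1 + 5 = 21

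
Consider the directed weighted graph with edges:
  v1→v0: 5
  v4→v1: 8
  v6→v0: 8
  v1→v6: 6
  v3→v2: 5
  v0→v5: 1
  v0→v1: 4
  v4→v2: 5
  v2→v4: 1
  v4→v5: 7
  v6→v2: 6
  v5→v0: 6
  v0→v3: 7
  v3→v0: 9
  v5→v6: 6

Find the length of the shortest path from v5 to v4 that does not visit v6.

19

Routes from v5 to v4 avoiding v6:
v5 - v0 - v3 - v2 - v4: 6 + 7 + 5 + 1 = 19
Best route has total 19.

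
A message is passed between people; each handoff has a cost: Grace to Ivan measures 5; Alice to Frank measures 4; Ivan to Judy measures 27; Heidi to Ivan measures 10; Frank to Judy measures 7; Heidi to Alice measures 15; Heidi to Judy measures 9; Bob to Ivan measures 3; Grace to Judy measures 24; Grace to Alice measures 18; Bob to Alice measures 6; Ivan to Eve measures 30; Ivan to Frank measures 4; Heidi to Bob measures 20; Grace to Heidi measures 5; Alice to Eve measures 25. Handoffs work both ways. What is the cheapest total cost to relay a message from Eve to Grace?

Checking several routes:
Eve - Alice - Frank - Ivan - Grace: 25 + 4 + 4 + 5 = 38
Eve - Ivan - Grace: 30 + 5 = 35
Eve - Alice - Bob - Ivan - Grace: 25 + 6 + 3 + 5 = 39
Shortest: 35.

35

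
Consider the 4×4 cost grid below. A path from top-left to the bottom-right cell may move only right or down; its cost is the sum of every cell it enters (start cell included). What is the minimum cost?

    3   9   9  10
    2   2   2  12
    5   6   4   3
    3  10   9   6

22

Path (0,0) -> (1,0) -> (1,1) -> (1,2) -> (2,2) -> (2,3) -> (3,3): 3 + 2 + 2 + 2 + 4 + 3 + 6 = 22.
For comparison, the top-then-right route costs 52.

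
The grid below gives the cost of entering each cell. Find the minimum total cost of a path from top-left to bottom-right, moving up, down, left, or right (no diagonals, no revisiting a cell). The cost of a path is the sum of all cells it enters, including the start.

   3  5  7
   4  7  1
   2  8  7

Cheapest: (0,0) → (1,0) → (1,1) → (1,2) → (2,2)
  3 + 4 + 7 + 1 + 7 = 22

22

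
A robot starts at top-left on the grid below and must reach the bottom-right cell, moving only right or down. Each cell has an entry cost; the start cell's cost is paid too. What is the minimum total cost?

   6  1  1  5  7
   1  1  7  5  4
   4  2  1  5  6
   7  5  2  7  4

24

Best path: (0,0) -> (0,1) -> (1,1) -> (2,1) -> (2,2) -> (3,2) -> (3,3) -> (3,4)
Cost: 6 + 1 + 1 + 2 + 1 + 2 + 7 + 4 = 24
For comparison, the top-then-right route costs 34.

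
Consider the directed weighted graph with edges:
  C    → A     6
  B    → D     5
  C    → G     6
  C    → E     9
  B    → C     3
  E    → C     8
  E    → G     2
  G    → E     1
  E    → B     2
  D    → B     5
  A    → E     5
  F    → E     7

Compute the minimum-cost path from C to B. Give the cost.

Paths from C to B:
C-E-B: 9 + 2 = 11
C-G-E-B: 6 + 1 + 2 = 9
C-A-E-B: 6 + 5 + 2 = 13
Shortest: 9.

9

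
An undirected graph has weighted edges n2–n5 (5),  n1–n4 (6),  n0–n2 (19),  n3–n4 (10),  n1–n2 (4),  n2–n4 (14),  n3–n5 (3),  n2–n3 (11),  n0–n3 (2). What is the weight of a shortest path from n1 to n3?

12

Comparing a few candidate routes:
n1 → n2 → n4 → n3: 4 + 14 + 10 = 28
n1 → n2 → n5 → n3: 4 + 5 + 3 = 12
n1 → n4 → n2 → n5 → n3: 6 + 14 + 5 + 3 = 28
n1 → n4 → n3: 6 + 10 = 16
n1 → n2 → n0 → n3: 4 + 19 + 2 = 25
n1 → n2 → n3: 4 + 11 = 15
Best route has total 12.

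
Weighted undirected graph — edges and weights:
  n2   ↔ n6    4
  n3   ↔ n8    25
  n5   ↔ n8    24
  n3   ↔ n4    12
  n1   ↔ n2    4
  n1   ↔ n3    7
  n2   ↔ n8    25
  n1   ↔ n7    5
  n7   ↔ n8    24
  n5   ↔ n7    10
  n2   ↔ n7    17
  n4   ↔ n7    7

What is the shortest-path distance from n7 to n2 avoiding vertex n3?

Candidate routes:
n7-n5-n8-n2: 10 + 24 + 25 = 59
n7-n8-n2: 24 + 25 = 49
n7-n1-n2: 5 + 4 = 9
n7-n2: 17
Best route has total 9.

9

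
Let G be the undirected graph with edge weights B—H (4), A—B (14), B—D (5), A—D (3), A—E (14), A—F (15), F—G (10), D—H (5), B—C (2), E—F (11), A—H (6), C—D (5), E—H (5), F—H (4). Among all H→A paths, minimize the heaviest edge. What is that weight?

5

A few of the H→A routes:
H - B - D - A: max(4, 5, 3) = 5
H - B - C - D - A: max(4, 2, 5, 3) = 5
H - D - A: max(5, 3) = 5
The minimum achievable maximum is 5.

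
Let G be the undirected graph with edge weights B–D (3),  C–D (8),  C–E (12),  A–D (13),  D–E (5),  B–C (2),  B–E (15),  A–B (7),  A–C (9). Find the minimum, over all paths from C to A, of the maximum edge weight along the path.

7

A few of the C→A routes:
C→E→D→B→A: max(12, 5, 3, 7) = 12
C→D→B→A: max(8, 3, 7) = 8
C→B→A: max(2, 7) = 7
C→A: max(9) = 9
Best route has worst link 7.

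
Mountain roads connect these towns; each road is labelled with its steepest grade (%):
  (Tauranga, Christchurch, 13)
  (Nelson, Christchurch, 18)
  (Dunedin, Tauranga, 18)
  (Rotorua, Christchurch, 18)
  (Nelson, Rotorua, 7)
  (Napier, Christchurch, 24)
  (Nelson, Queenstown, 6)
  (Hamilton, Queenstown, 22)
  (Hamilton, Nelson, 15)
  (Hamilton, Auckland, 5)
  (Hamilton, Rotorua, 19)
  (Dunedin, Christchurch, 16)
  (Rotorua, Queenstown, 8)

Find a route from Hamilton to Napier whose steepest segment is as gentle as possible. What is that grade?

24

A few of the Hamilton→Napier routes:
Hamilton → Nelson → Rotorua → Christchurch → Napier: max(15, 7, 18, 24) = 24
Hamilton → Queenstown → Nelson → Christchurch → Napier: max(22, 6, 18, 24) = 24
Hamilton → Nelson → Queenstown → Rotorua → Christchurch → Napier: max(15, 6, 8, 18, 24) = 24
Hamilton → Nelson → Christchurch → Napier: max(15, 18, 24) = 24
The minimum achievable maximum is 24%.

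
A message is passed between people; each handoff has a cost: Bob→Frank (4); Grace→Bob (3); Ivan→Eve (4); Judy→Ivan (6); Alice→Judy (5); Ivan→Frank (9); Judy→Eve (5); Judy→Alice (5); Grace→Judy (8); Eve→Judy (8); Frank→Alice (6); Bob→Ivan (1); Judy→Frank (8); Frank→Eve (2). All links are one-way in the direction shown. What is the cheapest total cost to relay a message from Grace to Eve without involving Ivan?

9

Candidate routes:
Grace→Judy→Eve: 8 + 5 = 13
Grace→Bob→Frank→Eve: 3 + 4 + 2 = 9
Grace→Bob→Frank→Alice→Judy→Eve: 3 + 4 + 6 + 5 + 5 = 23
Grace→Judy→Frank→Eve: 8 + 8 + 2 = 18
The minimum is 9.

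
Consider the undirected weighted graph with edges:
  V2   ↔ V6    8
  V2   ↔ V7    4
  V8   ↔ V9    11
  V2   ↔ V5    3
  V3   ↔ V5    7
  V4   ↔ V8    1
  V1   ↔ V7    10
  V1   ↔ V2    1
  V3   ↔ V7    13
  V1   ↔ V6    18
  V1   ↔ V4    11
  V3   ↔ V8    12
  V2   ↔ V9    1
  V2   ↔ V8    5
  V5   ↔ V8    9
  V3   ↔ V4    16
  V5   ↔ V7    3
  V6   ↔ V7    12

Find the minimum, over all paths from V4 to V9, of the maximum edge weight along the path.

Checking several routes:
V4 - V8 - V5 - V2 - V9: max(1, 9, 3, 1) = 9
V4 - V8 - V5 - V7 - V2 - V9: max(1, 9, 3, 4, 1) = 9
V4 - V8 - V5 - V7 - V1 - V2 - V9: max(1, 9, 3, 10, 1, 1) = 10
V4 - V8 - V9: max(1, 11) = 11
V4 - V8 - V2 - V9: max(1, 5, 1) = 5
V4 - V1 - V7 - V5 - V8 - V9: max(11, 10, 3, 9, 11) = 11
Smallest bottleneck: 5.

5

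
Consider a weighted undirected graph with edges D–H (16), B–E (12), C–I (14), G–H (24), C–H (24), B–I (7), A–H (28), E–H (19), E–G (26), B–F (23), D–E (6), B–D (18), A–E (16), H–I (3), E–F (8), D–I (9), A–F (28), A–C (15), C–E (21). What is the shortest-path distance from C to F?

29

Comparing a few candidate routes:
C → A → E → F: 15 + 16 + 8 = 39
C → I → D → E → F: 14 + 9 + 6 + 8 = 37
C → E → F: 21 + 8 = 29
C → I → B → E → F: 14 + 7 + 12 + 8 = 41
Shortest: 29.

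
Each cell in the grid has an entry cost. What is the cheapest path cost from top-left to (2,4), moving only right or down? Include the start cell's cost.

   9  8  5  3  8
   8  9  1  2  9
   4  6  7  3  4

Cheapest: r0c0 r0c1 r0c2 r1c2 r1c3 r2c3 r2c4
  9 + 8 + 5 + 1 + 2 + 3 + 4 = 32
For comparison, the top-then-right route costs 46.

32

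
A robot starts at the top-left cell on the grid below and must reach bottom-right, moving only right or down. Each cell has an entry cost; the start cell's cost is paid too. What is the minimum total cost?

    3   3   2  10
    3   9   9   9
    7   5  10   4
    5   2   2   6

Path [0,0] [1,0] [2,0] [2,1] [3,1] [3,2] [3,3]: 3 + 3 + 7 + 5 + 2 + 2 + 6 = 28.

28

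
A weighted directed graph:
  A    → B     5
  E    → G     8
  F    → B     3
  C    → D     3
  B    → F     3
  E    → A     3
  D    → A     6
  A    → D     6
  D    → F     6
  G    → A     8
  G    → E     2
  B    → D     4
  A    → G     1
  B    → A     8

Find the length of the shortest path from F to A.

Candidate routes:
F-B-D-A: 3 + 4 + 6 = 13
F-B-A: 3 + 8 = 11
The minimum is 11.

11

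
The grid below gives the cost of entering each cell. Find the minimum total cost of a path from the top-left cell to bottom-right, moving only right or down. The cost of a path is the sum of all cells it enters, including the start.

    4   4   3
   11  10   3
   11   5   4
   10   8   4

One optimal route is (0,0) → (0,1) → (0,2) → (1,2) → (2,2) → (3,2).
Its cost is 4 + 4 + 3 + 3 + 4 + 4 = 22.

22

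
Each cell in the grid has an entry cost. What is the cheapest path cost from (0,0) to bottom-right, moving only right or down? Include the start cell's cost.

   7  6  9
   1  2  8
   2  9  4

Path (0,0)→(1,0)→(1,1)→(1,2)→(2,2): 7 + 1 + 2 + 8 + 4 = 22.

22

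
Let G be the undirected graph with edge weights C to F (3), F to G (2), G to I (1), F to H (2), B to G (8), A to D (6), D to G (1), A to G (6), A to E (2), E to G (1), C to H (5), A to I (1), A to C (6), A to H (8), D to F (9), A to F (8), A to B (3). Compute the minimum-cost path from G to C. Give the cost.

A few of the G→C routes:
G -> F -> H -> C: 2 + 2 + 5 = 9
G -> E -> A -> C: 1 + 2 + 6 = 9
G -> I -> A -> C: 1 + 1 + 6 = 8
G -> F -> C: 2 + 3 = 5
The minimum is 5.

5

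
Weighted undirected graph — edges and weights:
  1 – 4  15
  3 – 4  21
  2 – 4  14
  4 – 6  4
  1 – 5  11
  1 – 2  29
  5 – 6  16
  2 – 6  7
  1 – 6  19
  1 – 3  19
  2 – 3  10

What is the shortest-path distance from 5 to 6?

A few of the 5→6 routes:
5 -> 1 -> 4 -> 2 -> 6: 11 + 15 + 14 + 7 = 47
5 -> 1 -> 3 -> 2 -> 6: 11 + 19 + 10 + 7 = 47
5 -> 1 -> 6: 11 + 19 = 30
5 -> 6: 16
5 -> 1 -> 4 -> 6: 11 + 15 + 4 = 30
Best route has total 16.

16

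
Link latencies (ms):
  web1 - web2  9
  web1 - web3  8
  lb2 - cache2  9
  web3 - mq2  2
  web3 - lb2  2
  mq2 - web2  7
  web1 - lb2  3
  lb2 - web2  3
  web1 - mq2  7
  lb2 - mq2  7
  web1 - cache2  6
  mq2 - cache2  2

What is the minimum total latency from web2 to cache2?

Checking several routes:
web2→lb2→cache2: 3 + 9 = 12
web2→web1→cache2: 9 + 6 = 15
web2→mq2→cache2: 7 + 2 = 9
web2→lb2→web1→cache2: 3 + 3 + 6 = 12
web2→lb2→mq2→cache2: 3 + 7 + 2 = 12
web2→lb2→web3→mq2→cache2: 3 + 2 + 2 + 2 = 9
The minimum is 9 ms.

9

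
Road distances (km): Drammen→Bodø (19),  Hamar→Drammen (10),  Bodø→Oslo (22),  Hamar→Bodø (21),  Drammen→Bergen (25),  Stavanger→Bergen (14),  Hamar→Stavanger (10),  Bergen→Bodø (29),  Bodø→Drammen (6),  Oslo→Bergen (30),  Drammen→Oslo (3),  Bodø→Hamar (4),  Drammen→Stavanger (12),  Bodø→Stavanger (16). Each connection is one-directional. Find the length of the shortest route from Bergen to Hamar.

33

Candidate routes:
Bergen-Bodø-Hamar: 29 + 4 = 33
Best route has total 33 km.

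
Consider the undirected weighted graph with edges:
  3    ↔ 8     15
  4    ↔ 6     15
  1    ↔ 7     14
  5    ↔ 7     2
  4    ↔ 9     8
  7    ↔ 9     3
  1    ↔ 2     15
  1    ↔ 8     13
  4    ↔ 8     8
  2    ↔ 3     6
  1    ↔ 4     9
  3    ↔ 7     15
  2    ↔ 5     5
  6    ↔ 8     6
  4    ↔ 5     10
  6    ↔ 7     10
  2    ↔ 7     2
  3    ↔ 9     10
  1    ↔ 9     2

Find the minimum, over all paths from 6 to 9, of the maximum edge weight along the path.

8

Comparing a few candidate routes:
6 - 7 - 2 - 3 - 9: max(10, 2, 6, 10) = 10
6 - 8 - 4 - 1 - 9: max(6, 8, 9, 2) = 9
6 - 7 - 2 - 5 - 4 - 1 - 9: max(10, 2, 5, 10, 9, 2) = 10
6 - 8 - 4 - 9: max(6, 8, 8) = 8
6 - 7 - 2 - 5 - 4 - 9: max(10, 2, 5, 10, 8) = 10
Smallest bottleneck: 8.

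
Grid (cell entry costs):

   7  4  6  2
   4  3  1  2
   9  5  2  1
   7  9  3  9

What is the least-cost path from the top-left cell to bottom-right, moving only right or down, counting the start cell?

Take [0,0] [0,1] [1,1] [1,2] [1,3] [2,3] [3,3] for a total of 7 + 4 + 3 + 1 + 2 + 1 + 9 = 27.
For comparison, the top-then-right route costs 31.

27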